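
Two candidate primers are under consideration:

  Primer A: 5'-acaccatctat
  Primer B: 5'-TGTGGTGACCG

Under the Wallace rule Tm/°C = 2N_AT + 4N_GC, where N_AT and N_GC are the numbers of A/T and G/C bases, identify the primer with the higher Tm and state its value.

Primer B, 36°C

Primer A: A+T=7, G+C=4 → Tm = 2(7)+4(4) = 30°C
Primer B: A+T=4, G+C=7 → Tm = 2(4)+4(7) = 36°C
30°C vs 36°C → primer B is higher.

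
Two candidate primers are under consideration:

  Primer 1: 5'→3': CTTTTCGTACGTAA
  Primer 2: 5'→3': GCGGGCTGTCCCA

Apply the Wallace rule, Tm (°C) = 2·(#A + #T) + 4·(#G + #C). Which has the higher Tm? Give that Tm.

Primer 2, 46°C

Primer 1: A+T=9, G+C=5 → Tm = 2(9)+4(5) = 38°C
Primer 2: A+T=3, G+C=10 → Tm = 2(3)+4(10) = 46°C
38°C vs 46°C → primer 2 is higher.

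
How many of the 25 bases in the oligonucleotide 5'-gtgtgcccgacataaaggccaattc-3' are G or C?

Counting bases: G=6, C=7, A=7, T=5
G+C = 6 + 7 = 13

13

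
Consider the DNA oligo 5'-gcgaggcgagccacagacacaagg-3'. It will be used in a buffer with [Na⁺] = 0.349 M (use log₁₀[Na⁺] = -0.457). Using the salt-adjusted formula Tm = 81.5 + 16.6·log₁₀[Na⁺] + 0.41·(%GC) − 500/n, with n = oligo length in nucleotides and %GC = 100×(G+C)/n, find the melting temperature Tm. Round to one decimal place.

Length n = 24. Counting bases: C=7, A=8, G=9, T=0
G+C = 16, so %GC = 16/24 × 100 = 66.667%
Salt term: 16.6 × (-0.457) = -7.586
GC term: 0.41 × 66.667 = 27.333; length term: −500/24 = −20.833
Tm = 81.5 + (-7.586) + 27.333 − 20.833 = 80.414 → 80.4°C

80.4°C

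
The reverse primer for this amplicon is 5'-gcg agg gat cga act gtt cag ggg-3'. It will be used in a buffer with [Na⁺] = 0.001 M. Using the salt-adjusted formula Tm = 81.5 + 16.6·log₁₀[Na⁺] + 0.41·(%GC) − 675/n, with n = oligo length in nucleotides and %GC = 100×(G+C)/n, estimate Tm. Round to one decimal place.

29.2°C

Length n = 24. Base counts: T=4, G=11, C=4, A=5
G+C = 15, so %GC = 15/24 × 100 = 62.5%
Salt term: 16.6 × (-3) = -49.8
GC term: 0.41 × 62.5 = 25.625; length term: −675/24 = −28.125
Tm = 81.5 + (-49.8) + 25.625 − 28.125 = 29.2 → 29.2°C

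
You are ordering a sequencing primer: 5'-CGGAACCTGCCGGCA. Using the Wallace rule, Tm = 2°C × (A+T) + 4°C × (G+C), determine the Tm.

Scanning the sequence gives C=6, G=5, A=3, T=1.
So N_AT = 4 and N_GC = 11.
Tm = 2(4) + 4(11) = 8 + 44 = 52°C

52°C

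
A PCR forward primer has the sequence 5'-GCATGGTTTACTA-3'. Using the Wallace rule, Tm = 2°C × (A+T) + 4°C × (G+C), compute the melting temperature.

Base counts: C=2, A=3, T=5, G=3
So N_AT = 8 and N_GC = 5.
Tm = 2×8 + 4×5 = 36°C

36°C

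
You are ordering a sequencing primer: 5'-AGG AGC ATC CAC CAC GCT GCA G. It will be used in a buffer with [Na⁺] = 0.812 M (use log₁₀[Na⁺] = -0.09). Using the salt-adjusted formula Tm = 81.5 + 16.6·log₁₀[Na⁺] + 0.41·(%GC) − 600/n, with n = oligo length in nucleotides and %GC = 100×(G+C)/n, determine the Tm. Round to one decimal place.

78.8°C

Length n = 22. T=2, C=8, A=6, G=6
G+C = 14, so %GC = 14/22 × 100 = 63.636%
Salt term: 16.6 × (-0.09) = -1.494
GC term: 0.41 × 63.636 = 26.091; length term: −600/22 = −27.273
Tm = 81.5 + (-1.494) + 26.091 − 27.273 = 78.824 → 78.8°C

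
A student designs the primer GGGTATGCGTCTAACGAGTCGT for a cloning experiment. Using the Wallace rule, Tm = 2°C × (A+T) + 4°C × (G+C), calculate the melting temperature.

68°C

Counting bases: C=4, A=4, G=8, T=6
A+T = 10, G+C = 12
Tm = 4·12 + 2·10 = 48 + 20 = 68°C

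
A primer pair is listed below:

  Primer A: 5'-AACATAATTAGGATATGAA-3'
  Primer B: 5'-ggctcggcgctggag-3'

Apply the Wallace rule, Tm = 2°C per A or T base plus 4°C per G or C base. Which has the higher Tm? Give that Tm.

Primer A: A+T=15, G+C=4 → Tm = 2(15)+4(4) = 46°C
Primer B: A+T=3, G+C=12 → Tm = 2(3)+4(12) = 54°C
46°C vs 54°C → primer B is higher.

Primer B, 54°C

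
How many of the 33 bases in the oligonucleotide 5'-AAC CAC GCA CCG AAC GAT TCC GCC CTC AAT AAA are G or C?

Counting bases: T=4, A=12, C=13, G=4
G+C = 4 + 13 = 17

17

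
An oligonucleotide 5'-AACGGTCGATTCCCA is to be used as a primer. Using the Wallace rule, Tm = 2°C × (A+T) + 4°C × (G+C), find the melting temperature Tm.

46°C

Scanning the sequence gives T=3, C=5, A=4, G=3.
A+T = 7, G+C = 8
Tm = 4·8 + 2·7 = 32 + 14 = 46°C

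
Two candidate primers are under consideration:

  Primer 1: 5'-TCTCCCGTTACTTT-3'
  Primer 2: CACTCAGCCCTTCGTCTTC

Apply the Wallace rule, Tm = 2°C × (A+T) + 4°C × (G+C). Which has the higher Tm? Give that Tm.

Primer 1: A+T=8, G+C=6 → Tm = 2(8)+4(6) = 40°C
Primer 2: A+T=8, G+C=11 → Tm = 2(8)+4(11) = 60°C
40°C vs 60°C → primer 2 is higher.

Primer 2, 60°C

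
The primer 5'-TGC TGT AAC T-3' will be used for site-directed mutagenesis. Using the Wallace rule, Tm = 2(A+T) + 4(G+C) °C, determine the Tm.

28°C

C=2, G=2, A=2, T=4
So N_AT = 6 and N_GC = 4.
Tm = 4·4 + 2·6 = 16 + 12 = 28°C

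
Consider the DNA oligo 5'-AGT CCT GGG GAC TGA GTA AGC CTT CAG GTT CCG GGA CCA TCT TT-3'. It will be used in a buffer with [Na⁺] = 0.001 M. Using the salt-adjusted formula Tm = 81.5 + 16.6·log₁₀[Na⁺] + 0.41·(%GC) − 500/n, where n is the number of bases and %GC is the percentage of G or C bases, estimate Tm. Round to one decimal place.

Length n = 44. Scanning the sequence gives A=8, T=12, G=13, C=11.
G+C = 24, so %GC = 24/44 × 100 = 54.545%
Salt term: 16.6 × (-3) = -49.8
GC term: 0.41 × 54.545 = 22.363; length term: −500/44 = −11.364
Tm = 81.5 + (-49.8) + 22.363 − 11.364 = 42.699 → 42.7°C

42.7°C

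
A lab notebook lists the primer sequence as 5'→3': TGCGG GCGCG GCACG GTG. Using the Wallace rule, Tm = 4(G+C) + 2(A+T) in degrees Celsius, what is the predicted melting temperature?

Counting bases: A=1, G=10, C=5, T=2
AT pairs contribute 3, GC pairs contribute 15.
Tm = 4·15 + 2·3 = 60 + 6 = 66°C

66°C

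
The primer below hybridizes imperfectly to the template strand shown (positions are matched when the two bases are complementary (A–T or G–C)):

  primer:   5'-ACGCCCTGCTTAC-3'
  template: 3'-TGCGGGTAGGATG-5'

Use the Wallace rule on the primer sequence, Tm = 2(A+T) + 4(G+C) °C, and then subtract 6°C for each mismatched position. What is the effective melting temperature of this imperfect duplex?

Primer base counts: A=2, T=3, G=2, C=6 → A+T=5, G+C=8
Perfect-match Tm = 2(5) + 4(8) = 10 + 32 = 42°C
Mismatches (positions where the bases are not complementary): 3 (at positions 7, 8, 10)
Effective Tm = 42 − 3×6 = 42 − 18 = 24°C

24°C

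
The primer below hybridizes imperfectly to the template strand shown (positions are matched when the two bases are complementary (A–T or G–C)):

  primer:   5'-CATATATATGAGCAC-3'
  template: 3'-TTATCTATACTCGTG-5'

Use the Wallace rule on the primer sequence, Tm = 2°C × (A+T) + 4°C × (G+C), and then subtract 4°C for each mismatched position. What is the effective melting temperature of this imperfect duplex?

32°C

Primer base counts: A=6, T=4, G=2, C=3 → A+T=10, G+C=5
Perfect-match Tm = 2(10) + 4(5) = 20 + 20 = 40°C
Mismatches (positions where the bases are not complementary): 2 (at positions 1, 5)
Effective Tm = 40 − 2×4 = 40 − 8 = 32°C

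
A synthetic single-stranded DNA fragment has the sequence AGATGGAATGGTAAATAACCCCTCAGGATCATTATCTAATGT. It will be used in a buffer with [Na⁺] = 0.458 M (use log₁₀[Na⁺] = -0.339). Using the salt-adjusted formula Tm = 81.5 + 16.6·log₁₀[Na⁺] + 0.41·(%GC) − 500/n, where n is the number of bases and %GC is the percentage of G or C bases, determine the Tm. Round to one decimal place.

Length n = 42. Counting bases: G=8, A=15, C=7, T=12
G+C = 15, so %GC = 15/42 × 100 = 35.714%
Salt term: 16.6 × (-0.339) = -5.627
GC term: 0.41 × 35.714 = 14.643; length term: −500/42 = −11.905
Tm = 81.5 + (-5.627) + 14.643 − 11.905 = 78.611 → 78.6°C

78.6°C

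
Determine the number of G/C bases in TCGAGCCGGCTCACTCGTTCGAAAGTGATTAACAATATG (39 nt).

18

Base counts: G=9, A=11, C=9, T=10
Total G or C: 9 + 9 = 18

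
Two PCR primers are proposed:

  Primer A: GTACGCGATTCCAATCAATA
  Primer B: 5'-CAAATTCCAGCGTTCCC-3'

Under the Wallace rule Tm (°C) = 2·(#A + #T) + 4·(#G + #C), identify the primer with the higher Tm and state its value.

Primer A, 56°C

Primer A: A+T=12, G+C=8 → Tm = 2(12)+4(8) = 56°C
Primer B: A+T=8, G+C=9 → Tm = 2(8)+4(9) = 52°C
56°C vs 52°C → primer A is higher.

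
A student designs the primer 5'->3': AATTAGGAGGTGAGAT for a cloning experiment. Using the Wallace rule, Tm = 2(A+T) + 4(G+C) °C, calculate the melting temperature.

44°C

Base counts: G=6, T=4, C=0, A=6
A+T = 10, G+C = 6
Tm = 2×10 + 4×6 = 44°C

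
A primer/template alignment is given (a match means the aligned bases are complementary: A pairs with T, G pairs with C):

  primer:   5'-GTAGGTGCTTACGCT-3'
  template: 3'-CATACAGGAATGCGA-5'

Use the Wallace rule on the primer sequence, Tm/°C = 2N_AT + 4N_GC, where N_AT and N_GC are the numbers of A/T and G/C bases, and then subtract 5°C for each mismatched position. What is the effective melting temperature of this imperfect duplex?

36°C

Primer base counts: A=2, T=5, G=5, C=3 → A+T=7, G+C=8
Perfect-match Tm = 2(7) + 4(8) = 14 + 32 = 46°C
Mismatches (positions where the bases are not complementary): 2 (at positions 4, 7)
Effective Tm = 46 − 2×5 = 46 − 10 = 36°C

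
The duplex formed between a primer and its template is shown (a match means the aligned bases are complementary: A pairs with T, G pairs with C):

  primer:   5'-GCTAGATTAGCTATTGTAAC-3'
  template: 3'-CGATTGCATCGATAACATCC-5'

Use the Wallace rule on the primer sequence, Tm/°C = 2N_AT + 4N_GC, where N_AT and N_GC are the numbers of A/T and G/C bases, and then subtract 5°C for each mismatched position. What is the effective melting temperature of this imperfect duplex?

Primer base counts: A=6, T=7, G=4, C=3 → A+T=13, G+C=7
Perfect-match Tm = 2(13) + 4(7) = 26 + 28 = 54°C
Mismatches (positions where the bases are not complementary): 5 (at positions 5, 6, 7, 19, 20)
Effective Tm = 54 − 5×5 = 54 − 25 = 29°C

29°C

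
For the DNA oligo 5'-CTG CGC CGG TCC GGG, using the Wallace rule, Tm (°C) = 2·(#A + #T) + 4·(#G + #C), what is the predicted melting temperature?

56°C

Base counts: G=7, A=0, T=2, C=6
So N_AT = 2 and N_GC = 13.
Tm = 2(2) + 4(13) = 4 + 52 = 56°C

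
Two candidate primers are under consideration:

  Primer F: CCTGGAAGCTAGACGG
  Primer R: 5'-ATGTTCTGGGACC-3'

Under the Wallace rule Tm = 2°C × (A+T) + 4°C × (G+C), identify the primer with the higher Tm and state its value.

Primer F: A+T=6, G+C=10 → Tm = 2(6)+4(10) = 52°C
Primer R: A+T=6, G+C=7 → Tm = 2(6)+4(7) = 40°C
52°C vs 40°C → primer F is higher.

Primer F, 52°C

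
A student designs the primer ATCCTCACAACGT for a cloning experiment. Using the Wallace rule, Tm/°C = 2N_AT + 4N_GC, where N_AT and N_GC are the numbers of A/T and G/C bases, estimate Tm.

38°C

Counting bases: T=3, A=4, G=1, C=5
AT pairs contribute 7, GC pairs contribute 6.
Tm = 2×7 + 4×6 = 38°C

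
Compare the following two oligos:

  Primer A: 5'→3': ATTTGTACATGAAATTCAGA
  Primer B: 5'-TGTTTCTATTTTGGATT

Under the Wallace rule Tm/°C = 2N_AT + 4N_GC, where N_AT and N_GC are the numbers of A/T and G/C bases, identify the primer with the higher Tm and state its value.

Primer A: A+T=15, G+C=5 → Tm = 2(15)+4(5) = 50°C
Primer B: A+T=13, G+C=4 → Tm = 2(13)+4(4) = 42°C
50°C vs 42°C → primer A is higher.

Primer A, 50°C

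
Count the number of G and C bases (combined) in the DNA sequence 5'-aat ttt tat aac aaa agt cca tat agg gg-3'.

8

Scanning the sequence gives C=3, G=5, T=9, A=12.
G+C = 5 + 3 = 8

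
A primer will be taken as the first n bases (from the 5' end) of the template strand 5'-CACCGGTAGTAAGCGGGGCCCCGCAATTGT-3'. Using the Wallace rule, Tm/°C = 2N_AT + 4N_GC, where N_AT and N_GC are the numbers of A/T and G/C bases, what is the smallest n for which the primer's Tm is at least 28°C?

n = 9

First 8 bases: CACCGGTA → Tm = 26°C (< 28°C)
First 9 bases: CACCGGTAG → Tm = 30°C (≥ 28°C)
Since every base adds ≥2°C, Tm only increases with n, so the threshold is first crossed at n = 9.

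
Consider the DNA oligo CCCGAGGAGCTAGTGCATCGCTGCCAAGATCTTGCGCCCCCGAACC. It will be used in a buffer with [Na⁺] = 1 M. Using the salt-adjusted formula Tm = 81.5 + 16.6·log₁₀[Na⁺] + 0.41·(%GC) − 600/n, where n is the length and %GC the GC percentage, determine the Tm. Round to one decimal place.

95.2°C

Length n = 46. Counting bases: T=7, A=9, C=18, G=12
G+C = 30, so %GC = 30/46 × 100 = 65.217%
Salt term: 16.6 × (0) = 0
GC term: 0.41 × 65.217 = 26.739; length term: −600/46 = −13.043
Tm = 81.5 + (0) + 26.739 − 13.043 = 95.196 → 95.2°C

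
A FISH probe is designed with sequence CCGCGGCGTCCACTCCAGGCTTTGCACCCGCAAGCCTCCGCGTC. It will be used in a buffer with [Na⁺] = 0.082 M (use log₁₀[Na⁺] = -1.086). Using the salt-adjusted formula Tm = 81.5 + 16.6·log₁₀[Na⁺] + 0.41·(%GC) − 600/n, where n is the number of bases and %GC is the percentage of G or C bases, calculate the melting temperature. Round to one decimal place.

Length n = 44. T=7, A=5, C=21, G=11
G+C = 32, so %GC = 32/44 × 100 = 72.727%
Salt term: 16.6 × (-1.086) = -18.028
GC term: 0.41 × 72.727 = 29.818; length term: −600/44 = −13.636
Tm = 81.5 + (-18.028) + 29.818 − 13.636 = 79.654 → 79.7°C

79.7°C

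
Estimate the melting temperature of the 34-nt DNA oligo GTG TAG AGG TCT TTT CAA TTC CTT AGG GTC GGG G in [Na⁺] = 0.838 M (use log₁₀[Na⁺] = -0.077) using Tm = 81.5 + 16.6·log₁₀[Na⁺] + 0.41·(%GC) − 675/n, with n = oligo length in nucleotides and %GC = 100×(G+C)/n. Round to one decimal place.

Length n = 34. Counting bases: G=12, A=5, C=5, T=12
G+C = 17, so %GC = 17/34 × 100 = 50%
Salt term: 16.6 × (-0.077) = -1.278
GC term: 0.41 × 50 = 20.5; length term: −675/34 = −19.853
Tm = 81.5 + (-1.278) + 20.5 − 19.853 = 80.869 → 80.9°C

80.9°C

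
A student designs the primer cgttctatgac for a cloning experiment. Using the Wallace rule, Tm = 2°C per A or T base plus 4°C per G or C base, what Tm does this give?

32°C

Base counts: A=2, T=4, C=3, G=2
A+T = 6, G+C = 5
Tm = 2×6 + 4×5 = 32°C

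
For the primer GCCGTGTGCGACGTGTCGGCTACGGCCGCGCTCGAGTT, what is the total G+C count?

T=8, G=15, C=12, A=3
G+C = 15 + 12 = 27

27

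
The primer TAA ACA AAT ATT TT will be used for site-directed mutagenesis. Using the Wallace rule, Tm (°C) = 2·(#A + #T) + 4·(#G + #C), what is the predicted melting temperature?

Base counts: A=7, T=6, G=0, C=1
A+T = 13, G+C = 1
Tm = 4·1 + 2·13 = 4 + 26 = 30°C

30°C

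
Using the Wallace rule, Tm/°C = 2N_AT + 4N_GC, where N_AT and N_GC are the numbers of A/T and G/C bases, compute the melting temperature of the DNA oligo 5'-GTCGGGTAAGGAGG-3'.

T=2, C=1, G=8, A=3
So N_AT = 5 and N_GC = 9.
Tm = 2(5) + 4(9) = 10 + 36 = 46°C

46°C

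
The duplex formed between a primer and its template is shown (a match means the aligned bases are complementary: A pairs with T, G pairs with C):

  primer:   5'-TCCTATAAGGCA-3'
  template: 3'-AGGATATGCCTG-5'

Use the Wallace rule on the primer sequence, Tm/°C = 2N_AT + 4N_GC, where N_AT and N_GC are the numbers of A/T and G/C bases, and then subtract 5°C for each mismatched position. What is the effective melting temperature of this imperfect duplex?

Primer base counts: A=4, T=3, G=2, C=3 → A+T=7, G+C=5
Perfect-match Tm = 2(7) + 4(5) = 14 + 20 = 34°C
Mismatches (positions where the bases are not complementary): 3 (at positions 8, 11, 12)
Effective Tm = 34 − 3×5 = 34 − 15 = 19°C

19°C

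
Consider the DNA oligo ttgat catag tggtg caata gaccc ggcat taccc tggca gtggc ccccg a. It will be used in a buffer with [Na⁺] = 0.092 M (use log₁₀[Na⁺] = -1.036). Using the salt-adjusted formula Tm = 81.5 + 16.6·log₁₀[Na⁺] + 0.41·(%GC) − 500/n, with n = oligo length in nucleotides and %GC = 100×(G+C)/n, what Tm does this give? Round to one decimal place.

Length n = 51. Base counts: T=11, A=11, C=15, G=14
G+C = 29, so %GC = 29/51 × 100 = 56.863%
Salt term: 16.6 × (-1.036) = -17.198
GC term: 0.41 × 56.863 = 23.314; length term: −500/51 = −9.804
Tm = 81.5 + (-17.198) + 23.314 − 9.804 = 77.812 → 77.8°C

77.8°C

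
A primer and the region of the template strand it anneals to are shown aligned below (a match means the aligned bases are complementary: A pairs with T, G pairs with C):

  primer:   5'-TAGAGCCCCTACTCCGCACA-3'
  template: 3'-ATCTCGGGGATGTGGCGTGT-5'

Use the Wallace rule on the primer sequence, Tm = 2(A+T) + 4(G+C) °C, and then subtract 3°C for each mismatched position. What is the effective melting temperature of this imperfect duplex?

61°C

Primer base counts: A=5, T=3, G=3, C=9 → A+T=8, G+C=12
Perfect-match Tm = 2(8) + 4(12) = 16 + 48 = 64°C
Mismatches (positions where the bases are not complementary): 1 (at position 13)
Effective Tm = 64 − 1×3 = 64 − 3 = 61°C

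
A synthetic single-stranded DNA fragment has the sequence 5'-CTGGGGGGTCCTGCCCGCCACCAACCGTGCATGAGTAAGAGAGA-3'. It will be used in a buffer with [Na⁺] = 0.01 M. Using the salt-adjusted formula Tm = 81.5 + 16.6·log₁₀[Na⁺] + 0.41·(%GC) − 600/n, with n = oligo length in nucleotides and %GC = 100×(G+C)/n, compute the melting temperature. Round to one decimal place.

Length n = 44. Scanning the sequence gives A=10, G=15, C=13, T=6.
G+C = 28, so %GC = 28/44 × 100 = 63.636%
Salt term: 16.6 × (-2) = -33.2
GC term: 0.41 × 63.636 = 26.091; length term: −600/44 = −13.636
Tm = 81.5 + (-33.2) + 26.091 − 13.636 = 60.755 → 60.8°C

60.8°C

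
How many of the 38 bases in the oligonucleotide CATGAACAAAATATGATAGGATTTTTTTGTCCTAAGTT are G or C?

10

Base counts: T=15, C=4, G=6, A=13
G+C = 6 + 4 = 10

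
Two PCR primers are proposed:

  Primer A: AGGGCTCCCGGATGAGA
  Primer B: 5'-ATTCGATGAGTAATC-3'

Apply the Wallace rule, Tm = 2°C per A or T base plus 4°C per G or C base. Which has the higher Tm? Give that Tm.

Primer A: A+T=6, G+C=11 → Tm = 2(6)+4(11) = 56°C
Primer B: A+T=10, G+C=5 → Tm = 2(10)+4(5) = 40°C
56°C vs 40°C → primer A is higher.

Primer A, 56°C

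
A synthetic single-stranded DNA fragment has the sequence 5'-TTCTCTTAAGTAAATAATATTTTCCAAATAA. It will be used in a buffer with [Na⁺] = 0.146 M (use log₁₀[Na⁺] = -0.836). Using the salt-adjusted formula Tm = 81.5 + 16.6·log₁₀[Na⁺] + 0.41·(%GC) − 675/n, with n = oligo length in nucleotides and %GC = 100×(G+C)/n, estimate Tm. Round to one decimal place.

Length n = 31. T=13, A=13, G=1, C=4
G+C = 5, so %GC = 5/31 × 100 = 16.129%
Salt term: 16.6 × (-0.836) = -13.878
GC term: 0.41 × 16.129 = 6.613; length term: −675/31 = −21.774
Tm = 81.5 + (-13.878) + 6.613 − 21.774 = 52.461 → 52.5°C

52.5°C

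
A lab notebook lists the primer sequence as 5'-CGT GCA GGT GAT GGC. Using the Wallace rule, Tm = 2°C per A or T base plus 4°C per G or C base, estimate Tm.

50°C

Counting bases: G=7, C=3, A=2, T=3
So N_AT = 5 and N_GC = 10.
Tm = 2(5) + 4(10) = 10 + 40 = 50°C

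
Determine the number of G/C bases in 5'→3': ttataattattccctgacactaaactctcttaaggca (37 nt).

12

Base counts: G=3, C=9, A=12, T=13
Total G or C: 3 + 9 = 12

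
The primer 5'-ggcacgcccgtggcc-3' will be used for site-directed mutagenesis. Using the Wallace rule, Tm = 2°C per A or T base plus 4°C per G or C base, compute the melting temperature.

56°C

Counting bases: G=6, A=1, T=1, C=7
A+T = 2, G+C = 13
Tm = 2(2) + 4(13) = 4 + 52 = 56°C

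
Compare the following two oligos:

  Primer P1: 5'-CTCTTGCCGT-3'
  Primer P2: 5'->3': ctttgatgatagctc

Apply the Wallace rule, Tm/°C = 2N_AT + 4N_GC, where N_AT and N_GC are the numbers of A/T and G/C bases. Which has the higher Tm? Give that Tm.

Primer P2, 42°C

Primer P1: A+T=4, G+C=6 → Tm = 2(4)+4(6) = 32°C
Primer P2: A+T=9, G+C=6 → Tm = 2(9)+4(6) = 42°C
32°C vs 42°C → primer P2 is higher.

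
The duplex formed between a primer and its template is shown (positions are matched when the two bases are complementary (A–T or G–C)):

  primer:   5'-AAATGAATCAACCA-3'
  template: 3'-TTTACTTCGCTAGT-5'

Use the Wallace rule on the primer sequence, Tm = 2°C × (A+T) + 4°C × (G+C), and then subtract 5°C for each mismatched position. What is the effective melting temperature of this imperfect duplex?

Primer base counts: A=8, T=2, G=1, C=3 → A+T=10, G+C=4
Perfect-match Tm = 2(10) + 4(4) = 20 + 16 = 36°C
Mismatches (positions where the bases are not complementary): 3 (at positions 8, 10, 12)
Effective Tm = 36 − 3×5 = 36 − 15 = 21°C

21°C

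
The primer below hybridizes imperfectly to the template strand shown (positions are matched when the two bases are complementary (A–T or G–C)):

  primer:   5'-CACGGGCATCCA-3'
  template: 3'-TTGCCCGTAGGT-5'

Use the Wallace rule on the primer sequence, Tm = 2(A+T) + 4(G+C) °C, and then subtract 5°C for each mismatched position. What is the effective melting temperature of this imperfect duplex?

Primer base counts: A=3, T=1, G=3, C=5 → A+T=4, G+C=8
Perfect-match Tm = 2(4) + 4(8) = 8 + 32 = 40°C
Mismatches (positions where the bases are not complementary): 1 (at position 1)
Effective Tm = 40 − 1×5 = 40 − 5 = 35°C

35°C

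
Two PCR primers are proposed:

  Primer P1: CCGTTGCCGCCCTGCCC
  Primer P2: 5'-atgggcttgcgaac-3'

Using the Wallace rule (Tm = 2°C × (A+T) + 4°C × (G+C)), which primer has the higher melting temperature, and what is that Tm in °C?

Primer P1, 62°C

Primer P1: A+T=3, G+C=14 → Tm = 2(3)+4(14) = 62°C
Primer P2: A+T=6, G+C=8 → Tm = 2(6)+4(8) = 44°C
62°C vs 44°C → primer P1 is higher.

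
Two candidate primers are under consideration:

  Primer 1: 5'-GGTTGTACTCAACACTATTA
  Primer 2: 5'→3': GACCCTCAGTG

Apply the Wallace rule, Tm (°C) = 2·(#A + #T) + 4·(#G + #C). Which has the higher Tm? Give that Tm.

Primer 1: A+T=13, G+C=7 → Tm = 2(13)+4(7) = 54°C
Primer 2: A+T=4, G+C=7 → Tm = 2(4)+4(7) = 36°C
54°C vs 36°C → primer 1 is higher.

Primer 1, 54°C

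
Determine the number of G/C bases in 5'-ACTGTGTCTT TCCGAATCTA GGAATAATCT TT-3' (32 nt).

Base counts: A=8, T=13, G=5, C=6
Total G or C: 5 + 6 = 11

11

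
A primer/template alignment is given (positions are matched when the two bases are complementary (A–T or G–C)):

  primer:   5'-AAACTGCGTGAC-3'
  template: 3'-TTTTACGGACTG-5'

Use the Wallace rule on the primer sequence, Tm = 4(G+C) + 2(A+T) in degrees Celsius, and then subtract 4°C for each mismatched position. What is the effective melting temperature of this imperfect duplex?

Primer base counts: A=4, T=2, G=3, C=3 → A+T=6, G+C=6
Perfect-match Tm = 2(6) + 4(6) = 12 + 24 = 36°C
Mismatches (positions where the bases are not complementary): 2 (at positions 4, 8)
Effective Tm = 36 − 2×4 = 36 − 8 = 28°C

28°C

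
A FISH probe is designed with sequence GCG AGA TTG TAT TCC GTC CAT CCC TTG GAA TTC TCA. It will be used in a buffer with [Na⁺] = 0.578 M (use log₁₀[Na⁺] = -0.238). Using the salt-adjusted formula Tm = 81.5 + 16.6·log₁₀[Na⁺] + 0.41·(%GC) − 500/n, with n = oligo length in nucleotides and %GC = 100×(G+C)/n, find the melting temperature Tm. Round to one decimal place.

83.0°C

Length n = 36. Scanning the sequence gives A=7, C=10, T=12, G=7.
G+C = 17, so %GC = 17/36 × 100 = 47.222%
Salt term: 16.6 × (-0.238) = -3.951
GC term: 0.41 × 47.222 = 19.361; length term: −500/36 = −13.889
Tm = 81.5 + (-3.951) + 19.361 − 13.889 = 83.021 → 83.0°C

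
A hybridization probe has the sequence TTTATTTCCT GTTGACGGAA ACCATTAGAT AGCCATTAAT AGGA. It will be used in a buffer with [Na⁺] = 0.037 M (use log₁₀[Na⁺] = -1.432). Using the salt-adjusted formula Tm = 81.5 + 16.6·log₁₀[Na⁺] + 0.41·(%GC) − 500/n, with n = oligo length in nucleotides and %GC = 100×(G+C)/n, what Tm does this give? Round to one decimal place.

Length n = 44. A=14, G=8, C=7, T=15
G+C = 15, so %GC = 15/44 × 100 = 34.091%
Salt term: 16.6 × (-1.432) = -23.771
GC term: 0.41 × 34.091 = 13.977; length term: −500/44 = −11.364
Tm = 81.5 + (-23.771) + 13.977 − 11.364 = 60.342 → 60.3°C

60.3°C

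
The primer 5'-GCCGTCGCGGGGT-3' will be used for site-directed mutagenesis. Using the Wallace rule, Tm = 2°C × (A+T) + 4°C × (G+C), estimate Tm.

48°C

Counting bases: G=7, T=2, C=4, A=0
AT pairs contribute 2, GC pairs contribute 11.
Tm = 2×2 + 4×11 = 48°C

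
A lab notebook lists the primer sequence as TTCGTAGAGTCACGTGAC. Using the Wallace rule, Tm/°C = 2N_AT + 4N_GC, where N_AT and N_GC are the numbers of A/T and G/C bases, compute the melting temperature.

Counting bases: T=5, G=5, C=4, A=4
A+T = 9, G+C = 9
Tm = 2(9) + 4(9) = 18 + 36 = 54°C

54°C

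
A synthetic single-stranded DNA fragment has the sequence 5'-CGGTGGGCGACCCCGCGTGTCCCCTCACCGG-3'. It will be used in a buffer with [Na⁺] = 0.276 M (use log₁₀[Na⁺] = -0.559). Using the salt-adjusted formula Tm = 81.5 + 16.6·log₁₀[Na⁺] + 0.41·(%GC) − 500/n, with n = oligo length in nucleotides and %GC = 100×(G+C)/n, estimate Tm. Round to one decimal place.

89.2°C

Length n = 31. Scanning the sequence gives T=4, C=14, G=11, A=2.
G+C = 25, so %GC = 25/31 × 100 = 80.645%
Salt term: 16.6 × (-0.559) = -9.279
GC term: 0.41 × 80.645 = 33.064; length term: −500/31 = −16.129
Tm = 81.5 + (-9.279) + 33.064 − 16.129 = 89.156 → 89.2°C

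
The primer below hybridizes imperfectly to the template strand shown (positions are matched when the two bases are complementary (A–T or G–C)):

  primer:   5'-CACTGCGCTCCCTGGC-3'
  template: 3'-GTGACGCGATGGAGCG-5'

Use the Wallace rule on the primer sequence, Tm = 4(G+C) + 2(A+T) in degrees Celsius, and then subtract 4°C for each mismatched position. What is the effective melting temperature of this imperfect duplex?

Primer base counts: A=1, T=3, G=4, C=8 → A+T=4, G+C=12
Perfect-match Tm = 2(4) + 4(12) = 8 + 48 = 56°C
Mismatches (positions where the bases are not complementary): 2 (at positions 10, 14)
Effective Tm = 56 − 2×4 = 56 − 8 = 48°C

48°C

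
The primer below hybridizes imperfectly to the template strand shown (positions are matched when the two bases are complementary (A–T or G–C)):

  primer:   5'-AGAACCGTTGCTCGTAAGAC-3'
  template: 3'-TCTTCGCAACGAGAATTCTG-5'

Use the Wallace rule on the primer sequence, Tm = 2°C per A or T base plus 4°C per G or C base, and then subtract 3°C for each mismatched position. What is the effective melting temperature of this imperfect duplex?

54°C

Primer base counts: A=6, T=4, G=5, C=5 → A+T=10, G+C=10
Perfect-match Tm = 2(10) + 4(10) = 20 + 40 = 60°C
Mismatches (positions where the bases are not complementary): 2 (at positions 5, 14)
Effective Tm = 60 − 2×3 = 60 − 6 = 54°C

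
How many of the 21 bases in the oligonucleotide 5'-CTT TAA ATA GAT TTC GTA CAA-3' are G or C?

Scanning the sequence gives T=8, A=8, G=2, C=3.
Total G or C: 2 + 3 = 5

5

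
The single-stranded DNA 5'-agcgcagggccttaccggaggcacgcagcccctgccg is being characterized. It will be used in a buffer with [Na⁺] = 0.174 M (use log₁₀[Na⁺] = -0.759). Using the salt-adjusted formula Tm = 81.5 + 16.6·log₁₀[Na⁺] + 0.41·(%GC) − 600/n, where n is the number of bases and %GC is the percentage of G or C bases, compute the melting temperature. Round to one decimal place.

Length n = 37. T=3, G=13, A=6, C=15
G+C = 28, so %GC = 28/37 × 100 = 75.676%
Salt term: 16.6 × (-0.759) = -12.599
GC term: 0.41 × 75.676 = 31.027; length term: −600/37 = −16.216
Tm = 81.5 + (-12.599) + 31.027 − 16.216 = 83.712 → 83.7°C

83.7°C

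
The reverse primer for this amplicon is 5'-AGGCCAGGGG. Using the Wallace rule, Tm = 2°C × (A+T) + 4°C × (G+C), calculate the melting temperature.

36°C

C=2, G=6, T=0, A=2
AT pairs contribute 2, GC pairs contribute 8.
Tm = 2(2) + 4(8) = 4 + 32 = 36°C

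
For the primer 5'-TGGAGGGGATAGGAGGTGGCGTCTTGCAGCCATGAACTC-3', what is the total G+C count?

T=8, C=7, G=16, A=8
Total G or C: 16 + 7 = 23

23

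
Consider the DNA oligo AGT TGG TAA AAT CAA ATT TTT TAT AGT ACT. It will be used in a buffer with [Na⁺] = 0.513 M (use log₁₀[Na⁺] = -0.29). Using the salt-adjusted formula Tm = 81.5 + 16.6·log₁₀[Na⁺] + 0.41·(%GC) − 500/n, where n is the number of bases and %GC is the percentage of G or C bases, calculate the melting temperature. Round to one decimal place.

Length n = 30. Base counts: T=13, A=11, C=2, G=4
G+C = 6, so %GC = 6/30 × 100 = 20%
Salt term: 16.6 × (-0.29) = -4.814
GC term: 0.41 × 20 = 8.2; length term: −500/30 = −16.667
Tm = 81.5 + (-4.814) + 8.2 − 16.667 = 68.219 → 68.2°C

68.2°C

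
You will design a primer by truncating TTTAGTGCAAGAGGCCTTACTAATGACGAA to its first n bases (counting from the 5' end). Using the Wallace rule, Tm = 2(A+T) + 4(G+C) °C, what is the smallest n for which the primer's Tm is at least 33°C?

n = 13

First 12 bases: TTTAGTGCAAGA → Tm = 32°C (< 33°C)
First 13 bases: TTTAGTGCAAGAG → Tm = 36°C (≥ 33°C)
Each additional base adds 2°C (A/T) or 4°C (G/C), so Tm is non-decreasing in n; n = 13 is the first length to reach 33°C.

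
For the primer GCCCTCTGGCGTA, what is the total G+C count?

T=3, A=1, C=5, G=4
G+C = 4 + 5 = 9

9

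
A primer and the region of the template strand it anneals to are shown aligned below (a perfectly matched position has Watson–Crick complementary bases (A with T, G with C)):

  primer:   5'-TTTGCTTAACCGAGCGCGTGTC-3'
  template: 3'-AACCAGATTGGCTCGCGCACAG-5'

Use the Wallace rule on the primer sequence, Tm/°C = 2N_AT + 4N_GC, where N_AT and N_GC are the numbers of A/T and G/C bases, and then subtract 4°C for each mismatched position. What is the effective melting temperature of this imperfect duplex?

56°C

Primer base counts: A=3, T=7, G=6, C=6 → A+T=10, G+C=12
Perfect-match Tm = 2(10) + 4(12) = 20 + 48 = 68°C
Mismatches (positions where the bases are not complementary): 3 (at positions 3, 5, 6)
Effective Tm = 68 − 3×4 = 68 − 12 = 56°C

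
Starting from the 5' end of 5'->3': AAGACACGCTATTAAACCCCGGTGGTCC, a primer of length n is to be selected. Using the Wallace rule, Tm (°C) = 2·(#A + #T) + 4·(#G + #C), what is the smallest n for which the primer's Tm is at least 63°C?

First 21 bases: AAGACACGCTATTAAACCCCG → Tm = 62°C (< 63°C)
First 22 bases: AAGACACGCTATTAAACCCCGG → Tm = 66°C (≥ 63°C)
Since every base adds ≥2°C, Tm only increases with n, so the threshold is first crossed at n = 22.

n = 22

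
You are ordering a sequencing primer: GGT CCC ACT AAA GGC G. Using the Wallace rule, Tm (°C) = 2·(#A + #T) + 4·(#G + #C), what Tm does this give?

Scanning the sequence gives G=5, C=5, A=4, T=2.
AT pairs contribute 6, GC pairs contribute 10.
Tm = 2(6) + 4(10) = 12 + 40 = 52°C

52°C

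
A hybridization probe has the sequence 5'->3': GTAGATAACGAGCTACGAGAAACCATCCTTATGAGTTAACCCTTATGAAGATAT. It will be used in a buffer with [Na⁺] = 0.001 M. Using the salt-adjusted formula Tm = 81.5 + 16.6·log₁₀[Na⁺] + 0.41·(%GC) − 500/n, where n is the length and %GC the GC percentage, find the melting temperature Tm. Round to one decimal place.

Length n = 54. Base counts: C=10, G=10, T=14, A=20
G+C = 20, so %GC = 20/54 × 100 = 37.037%
Salt term: 16.6 × (-3) = -49.8
GC term: 0.41 × 37.037 = 15.185; length term: −500/54 = −9.259
Tm = 81.5 + (-49.8) + 15.185 − 9.259 = 37.626 → 37.6°C

37.6°C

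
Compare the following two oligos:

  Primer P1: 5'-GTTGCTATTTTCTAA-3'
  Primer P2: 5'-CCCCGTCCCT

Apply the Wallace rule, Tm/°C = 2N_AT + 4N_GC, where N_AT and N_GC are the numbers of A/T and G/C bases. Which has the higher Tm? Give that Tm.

Primer P1: A+T=11, G+C=4 → Tm = 2(11)+4(4) = 38°C
Primer P2: A+T=2, G+C=8 → Tm = 2(2)+4(8) = 36°C
38°C vs 36°C → primer P1 is higher.

Primer P1, 38°C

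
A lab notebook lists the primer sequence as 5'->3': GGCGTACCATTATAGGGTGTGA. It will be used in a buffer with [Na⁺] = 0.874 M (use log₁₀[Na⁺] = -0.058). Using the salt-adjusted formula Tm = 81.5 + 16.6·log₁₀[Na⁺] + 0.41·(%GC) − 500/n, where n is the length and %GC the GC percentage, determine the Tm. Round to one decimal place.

78.3°C

Length n = 22. Scanning the sequence gives A=5, T=6, G=8, C=3.
G+C = 11, so %GC = 11/22 × 100 = 50%
Salt term: 16.6 × (-0.058) = -0.963
GC term: 0.41 × 50 = 20.5; length term: −500/22 = −22.727
Tm = 81.5 + (-0.963) + 20.5 − 22.727 = 78.31 → 78.3°C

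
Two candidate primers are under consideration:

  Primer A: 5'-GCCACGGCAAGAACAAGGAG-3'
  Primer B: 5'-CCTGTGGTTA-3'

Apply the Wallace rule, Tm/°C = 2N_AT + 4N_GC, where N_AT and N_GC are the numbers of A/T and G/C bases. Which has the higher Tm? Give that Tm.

Primer A, 64°C

Primer A: A+T=8, G+C=12 → Tm = 2(8)+4(12) = 64°C
Primer B: A+T=5, G+C=5 → Tm = 2(5)+4(5) = 30°C
64°C vs 30°C → primer A is higher.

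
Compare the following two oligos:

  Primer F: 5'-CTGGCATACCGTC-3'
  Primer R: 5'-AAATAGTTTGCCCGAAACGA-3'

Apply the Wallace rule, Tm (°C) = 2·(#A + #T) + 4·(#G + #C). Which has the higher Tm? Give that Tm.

Primer F: A+T=5, G+C=8 → Tm = 2(5)+4(8) = 42°C
Primer R: A+T=12, G+C=8 → Tm = 2(12)+4(8) = 56°C
42°C vs 56°C → primer R is higher.

Primer R, 56°C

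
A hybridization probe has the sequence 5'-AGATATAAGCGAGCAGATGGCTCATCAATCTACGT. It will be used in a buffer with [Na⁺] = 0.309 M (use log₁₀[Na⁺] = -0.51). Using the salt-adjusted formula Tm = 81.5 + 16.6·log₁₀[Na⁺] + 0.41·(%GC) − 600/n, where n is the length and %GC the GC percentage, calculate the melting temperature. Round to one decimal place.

73.5°C

Length n = 35. Scanning the sequence gives T=8, C=7, A=12, G=8.
G+C = 15, so %GC = 15/35 × 100 = 42.857%
Salt term: 16.6 × (-0.51) = -8.466
GC term: 0.41 × 42.857 = 17.571; length term: −600/35 = −17.143
Tm = 81.5 + (-8.466) + 17.571 − 17.143 = 73.462 → 73.5°C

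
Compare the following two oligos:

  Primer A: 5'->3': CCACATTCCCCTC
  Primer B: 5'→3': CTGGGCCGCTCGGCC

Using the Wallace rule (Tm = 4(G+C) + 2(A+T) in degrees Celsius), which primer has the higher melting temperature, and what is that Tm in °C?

Primer A: A+T=5, G+C=8 → Tm = 2(5)+4(8) = 42°C
Primer B: A+T=2, G+C=13 → Tm = 2(2)+4(13) = 56°C
42°C vs 56°C → primer B is higher.

Primer B, 56°C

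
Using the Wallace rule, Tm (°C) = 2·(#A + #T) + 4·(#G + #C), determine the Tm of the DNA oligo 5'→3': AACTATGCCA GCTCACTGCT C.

64°C

Base counts: A=5, C=8, T=5, G=3
So N_AT = 10 and N_GC = 11.
Tm = 2(10) + 4(11) = 20 + 44 = 64°C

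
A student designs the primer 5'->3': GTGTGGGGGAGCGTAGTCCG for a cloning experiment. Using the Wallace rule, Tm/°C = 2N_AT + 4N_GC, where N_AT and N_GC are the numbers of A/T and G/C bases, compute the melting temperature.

68°C

Counting bases: T=4, G=11, C=3, A=2
So N_AT = 6 and N_GC = 14.
Tm = 4·14 + 2·6 = 56 + 12 = 68°C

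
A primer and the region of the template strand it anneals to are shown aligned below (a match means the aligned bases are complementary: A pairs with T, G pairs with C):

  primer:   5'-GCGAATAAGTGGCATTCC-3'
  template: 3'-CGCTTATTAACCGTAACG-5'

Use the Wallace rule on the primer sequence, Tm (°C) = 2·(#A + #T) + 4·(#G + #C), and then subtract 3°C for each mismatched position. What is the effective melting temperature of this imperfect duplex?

48°C

Primer base counts: A=5, T=4, G=5, C=4 → A+T=9, G+C=9
Perfect-match Tm = 2(9) + 4(9) = 18 + 36 = 54°C
Mismatches (positions where the bases are not complementary): 2 (at positions 9, 17)
Effective Tm = 54 − 2×3 = 54 − 6 = 48°C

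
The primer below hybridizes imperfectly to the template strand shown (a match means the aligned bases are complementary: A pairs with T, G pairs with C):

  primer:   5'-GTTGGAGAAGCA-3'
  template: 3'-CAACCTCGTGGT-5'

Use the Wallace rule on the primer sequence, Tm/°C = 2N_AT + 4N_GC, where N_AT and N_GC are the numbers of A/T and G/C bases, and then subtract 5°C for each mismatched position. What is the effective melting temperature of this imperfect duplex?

Primer base counts: A=4, T=2, G=5, C=1 → A+T=6, G+C=6
Perfect-match Tm = 2(6) + 4(6) = 12 + 24 = 36°C
Mismatches (positions where the bases are not complementary): 2 (at positions 8, 10)
Effective Tm = 36 − 2×5 = 36 − 10 = 26°C

26°C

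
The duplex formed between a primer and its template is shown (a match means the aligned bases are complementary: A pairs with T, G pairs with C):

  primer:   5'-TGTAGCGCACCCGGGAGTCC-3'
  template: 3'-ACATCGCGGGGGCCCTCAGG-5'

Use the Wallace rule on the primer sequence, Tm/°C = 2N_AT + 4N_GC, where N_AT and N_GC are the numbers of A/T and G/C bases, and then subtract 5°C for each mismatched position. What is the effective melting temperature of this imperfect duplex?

63°C

Primer base counts: A=3, T=3, G=7, C=7 → A+T=6, G+C=14
Perfect-match Tm = 2(6) + 4(14) = 12 + 56 = 68°C
Mismatches (positions where the bases are not complementary): 1 (at position 9)
Effective Tm = 68 − 1×5 = 68 − 5 = 63°C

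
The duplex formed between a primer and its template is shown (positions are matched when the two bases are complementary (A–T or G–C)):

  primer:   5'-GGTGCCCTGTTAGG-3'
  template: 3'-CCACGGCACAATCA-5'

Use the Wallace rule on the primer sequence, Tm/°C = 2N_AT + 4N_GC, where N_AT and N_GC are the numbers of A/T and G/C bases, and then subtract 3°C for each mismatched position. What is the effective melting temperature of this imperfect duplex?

Primer base counts: A=1, T=4, G=6, C=3 → A+T=5, G+C=9
Perfect-match Tm = 2(5) + 4(9) = 10 + 36 = 46°C
Mismatches (positions where the bases are not complementary): 2 (at positions 7, 14)
Effective Tm = 46 − 2×3 = 46 − 6 = 40°C

40°C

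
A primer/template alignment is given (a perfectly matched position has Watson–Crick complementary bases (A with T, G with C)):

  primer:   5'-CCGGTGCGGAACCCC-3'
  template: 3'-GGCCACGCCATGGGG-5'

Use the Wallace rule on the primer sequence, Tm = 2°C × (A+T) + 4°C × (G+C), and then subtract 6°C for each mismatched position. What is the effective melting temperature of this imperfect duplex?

Primer base counts: A=2, T=1, G=5, C=7 → A+T=3, G+C=12
Perfect-match Tm = 2(3) + 4(12) = 6 + 48 = 54°C
Mismatches (positions where the bases are not complementary): 1 (at position 10)
Effective Tm = 54 − 1×6 = 54 − 6 = 48°C

48°C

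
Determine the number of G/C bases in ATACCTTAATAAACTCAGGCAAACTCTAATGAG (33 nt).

11

Base counts: G=4, A=14, C=7, T=8
G+C = 4 + 7 = 11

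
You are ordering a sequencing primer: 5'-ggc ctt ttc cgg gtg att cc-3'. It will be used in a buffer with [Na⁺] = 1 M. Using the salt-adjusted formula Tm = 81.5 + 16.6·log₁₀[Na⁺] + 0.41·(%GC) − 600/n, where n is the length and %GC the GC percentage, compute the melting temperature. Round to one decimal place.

76.1°C

Length n = 20. Scanning the sequence gives G=6, C=6, T=7, A=1.
G+C = 12, so %GC = 12/20 × 100 = 60%
Salt term: 16.6 × (0) = 0
GC term: 0.41 × 60 = 24.6; length term: −600/20 = −30
Tm = 81.5 + (0) + 24.6 − 30 = 76.1 → 76.1°C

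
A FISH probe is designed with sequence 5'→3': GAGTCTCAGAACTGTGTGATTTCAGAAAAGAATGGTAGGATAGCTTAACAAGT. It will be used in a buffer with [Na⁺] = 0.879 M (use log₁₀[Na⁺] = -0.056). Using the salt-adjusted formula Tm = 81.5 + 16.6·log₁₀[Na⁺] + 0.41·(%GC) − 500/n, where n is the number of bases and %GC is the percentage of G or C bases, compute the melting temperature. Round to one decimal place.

Length n = 53. A=19, C=6, T=14, G=14
G+C = 20, so %GC = 20/53 × 100 = 37.736%
Salt term: 16.6 × (-0.056) = -0.93
GC term: 0.41 × 37.736 = 15.472; length term: −500/53 = −9.434
Tm = 81.5 + (-0.93) + 15.472 − 9.434 = 86.608 → 86.6°C

86.6°C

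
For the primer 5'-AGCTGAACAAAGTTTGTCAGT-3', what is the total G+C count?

Counting bases: A=7, C=3, G=5, T=6
Total G or C: 5 + 3 = 8

8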